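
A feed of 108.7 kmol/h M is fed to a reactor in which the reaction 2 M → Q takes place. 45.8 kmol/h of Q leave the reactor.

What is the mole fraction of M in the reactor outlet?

0.272

For Q: n = n₀ + 1ξ → 45.8 = 0 + 1ξ, giving ξ = 45.8 kmol/h.
Outlet amounts (n = n₀ + ν ξ):
  M: 108.7 − 2(45.8) = 17.1
  Q: 0 + 1(45.8) = 45.8
Total out = 62.9 kmol/h; y_M = 17.1 / 62.9 = 0.2719.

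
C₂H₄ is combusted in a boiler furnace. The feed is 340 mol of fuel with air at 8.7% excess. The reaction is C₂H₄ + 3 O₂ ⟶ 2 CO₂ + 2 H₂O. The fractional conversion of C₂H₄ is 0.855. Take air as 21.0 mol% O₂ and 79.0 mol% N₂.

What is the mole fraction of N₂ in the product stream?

Stoichiometric O₂ = 3 × 340 = 1020 mol; O₂ fed = 1020 × 1.087 = 1109 mol.
N₂ fed = 1109 × 79/21 = 4171 mol.
Fuel reacted = 0.855 × 340 → ξ = 290.7 mol.
Outlet (n = n₀ + ν ξ):
  C₂H₄: 340 − 1(290.7) = 49.3
  O₂: 1109 − 3(290.7) = 236.6
  N₂: 4171 (inert)
  CO₂: 0 + 2(290.7) = 581.4
  H₂O: 0 + 2(290.7) = 581.4
Total out = 5620 mol; y_N₂ = 4171 / 5620 = 0.7422.

0.742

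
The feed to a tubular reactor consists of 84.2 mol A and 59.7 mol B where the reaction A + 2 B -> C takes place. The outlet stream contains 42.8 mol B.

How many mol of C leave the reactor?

8.45 mol

For B: n = n₀ − 2ξ → 42.8 = 59.7 − 2ξ, giving ξ = 8.45 mol.
Outlet amounts (n = n₀ + ν ξ):
  A: 84.2 − 1(8.45) = 75.75
  B: 59.7 − 2(8.45) = 42.8
  C: 0 + 1(8.45) = 8.45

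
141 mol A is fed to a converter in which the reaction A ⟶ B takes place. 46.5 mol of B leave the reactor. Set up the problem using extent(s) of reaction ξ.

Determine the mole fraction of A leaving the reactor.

0.67

For B: n = n₀ + 1ξ → 46.5 = 0 + 1ξ, giving ξ = 46.5 mol.
Outlet amounts (n = n₀ + ν ξ):
  A: 141 − 1(46.5) = 94.5
  B: 0 + 1(46.5) = 46.5
Total out = 141 mol; y_A = 94.5 / 141 = 0.6702.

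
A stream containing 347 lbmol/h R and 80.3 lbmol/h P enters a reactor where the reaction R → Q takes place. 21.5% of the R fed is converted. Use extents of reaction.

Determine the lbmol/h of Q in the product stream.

R reacted = 0.215 × 347 = 74.61 lbmol/h; ν_R = −1, so ξ = 74.61/1 = 74.61 lbmol/h.
Outlet amounts (n = n₀ + ν ξ):
  R: 347 − 1(74.61) = 272.4
  Q: 0 + 1(74.61) = 74.61
  P: 80.3 (inert)

74.6 lbmol/h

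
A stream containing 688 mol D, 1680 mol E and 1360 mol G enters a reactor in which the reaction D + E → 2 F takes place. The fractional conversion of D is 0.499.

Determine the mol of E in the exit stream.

1340 mol

D reacted = 0.499 × 688 = 343.3 mol; ν_D = −1, so ξ = 343.3/1 = 343.3 mol.
Outlet amounts (n = n₀ + ν ξ):
  D: 688 − 1(343.3) = 344.7
  E: 1680 − 1(343.3) = 1337
  F: 0 + 2(343.3) = 686.6
  G: 1360 (inert)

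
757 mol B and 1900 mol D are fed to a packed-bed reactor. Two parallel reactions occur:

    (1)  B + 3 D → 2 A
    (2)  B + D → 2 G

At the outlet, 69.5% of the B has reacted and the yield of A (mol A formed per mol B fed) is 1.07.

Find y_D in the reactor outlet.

Yield of A: 2ξ₁ / 757 = 1.07 → ξ₁ = 405 mol.
Conversion of B: 1ξ₁ + 1ξ₂ = 0.695 × 757 = 526.1 → ξ₂ = 121.1 mol.
Outlet amounts (n = n₀ + Σ ν·ξ):
  B: 757 − 1(405) − 1(121.1) = 230.9
  D: 1900 − 3(405) − 1(121.1) = 563.9
  A: 0 + 2(405) = 810
  G: 0 + 2(121.1) = 242.2
Total out = 1847 mol; y_D = 563.9 / 1847 = 0.3053.

0.305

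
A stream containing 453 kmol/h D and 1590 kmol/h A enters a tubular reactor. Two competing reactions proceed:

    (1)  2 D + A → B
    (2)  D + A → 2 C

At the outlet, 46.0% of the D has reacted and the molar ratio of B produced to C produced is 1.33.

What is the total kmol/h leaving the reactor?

1870 kmol/h

Conversion of D: D consumed = 0.46 × 453 = 208.4 kmol/h = 2ξ₁ + 1ξ₂.
Selectivity: 1ξ₁ / (2ξ₂) = 1.33 → ξ₁ = 2.66 ξ₂.
Substitute: (2·2.66 + 1) ξ₂ = 208.4 → ξ₂ = 32.97 kmol/h, ξ₁ = 87.7 kmol/h.
Outlet amounts (n = n₀ + Σ ν·ξ):
  D: 453 − 2(87.7) − 1(32.97) = 244.6
  A: 1590 − 1(87.7) − 1(32.97) = 1469
  B: 0 + 1(87.7) = 87.7
  C: 0 + 2(32.97) = 65.94
Total out = 244.6 + 1469 + 87.7 + 65.94 = 1868 kmol/h.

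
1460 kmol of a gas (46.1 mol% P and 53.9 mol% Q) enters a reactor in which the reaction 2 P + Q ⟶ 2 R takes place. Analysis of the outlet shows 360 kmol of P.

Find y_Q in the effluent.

For P: n = n₀ − 2ξ → 360 = 673.1 − 2ξ, giving ξ = 156.5 kmol.
Outlet amounts (n = n₀ + ν ξ):
  P: 673.1 − 2(156.5) = 360
  Q: 786.9 − 1(156.5) = 630.4
  R: 0 + 2(156.5) = 313.1
Total out = 1303 kmol; y_Q = 630.4 / 1303 = 0.4836.

0.484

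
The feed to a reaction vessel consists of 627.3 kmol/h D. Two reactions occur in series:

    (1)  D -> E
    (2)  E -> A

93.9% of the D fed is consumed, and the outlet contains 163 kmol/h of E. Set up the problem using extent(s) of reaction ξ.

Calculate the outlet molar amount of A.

Conversion of D: D consumed = 1ξ₁ = 0.939 × 627.3 → ξ₁ = 589 kmol/h.
E balance: n_E = 0 + 1ξ₁ − 1ξ₂ = 163 → ξ₂ = (1·589 − 163)/1 = 426 kmol/h.
Outlet amounts (n = n₀ + Σ ν·ξ):
  D: 627.3 − 1(589) = 38.27
  E: 0 + 1(589) − 1(426) = 163
  A: 0 + 1(426) = 426

426 kmol/h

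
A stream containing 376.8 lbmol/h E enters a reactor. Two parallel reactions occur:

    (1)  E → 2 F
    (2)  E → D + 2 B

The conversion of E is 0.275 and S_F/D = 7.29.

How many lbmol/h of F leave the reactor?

163 lbmol/h

Conversion of E: E consumed = 0.275 × 376.8 = 103.6 lbmol/h = 1ξ₁ + 1ξ₂.
Selectivity: 2ξ₁ / (1ξ₂) = 7.29 → ξ₁ = 3.645 ξ₂.
Substitute: (1·3.645 + 1) ξ₂ = 103.6 → ξ₂ = 22.31 lbmol/h, ξ₁ = 81.31 lbmol/h.
Outlet amounts (n = n₀ + Σ ν·ξ):
  E: 376.8 − 1(81.31) − 1(22.31) = 273.2
  F: 0 + 2(81.31) = 162.6
  D: 0 + 1(22.31) = 22.31
  B: 0 + 2(22.31) = 44.62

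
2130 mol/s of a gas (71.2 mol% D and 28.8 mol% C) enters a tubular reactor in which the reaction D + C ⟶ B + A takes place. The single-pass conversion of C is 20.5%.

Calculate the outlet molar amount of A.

126 mol/s

C reacted = 0.205 × 613.4 = 125.8 mol/s; ν_C = −1, so ξ = 125.8/1 = 125.8 mol/s.
Outlet amounts (n = n₀ + ν ξ):
  D: 1517 − 1(125.8) = 1391
  C: 613.4 − 1(125.8) = 487.7
  B: 0 + 1(125.8) = 125.8
  A: 0 + 1(125.8) = 125.8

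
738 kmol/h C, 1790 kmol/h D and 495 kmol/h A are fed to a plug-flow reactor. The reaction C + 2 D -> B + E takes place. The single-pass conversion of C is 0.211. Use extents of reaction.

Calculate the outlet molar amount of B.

156 kmol/h

C reacted = 0.211 × 738 = 155.7 kmol/h; ν_C = −1, so ξ = 155.7/1 = 155.7 kmol/h.
Outlet amounts (n = n₀ + ν ξ):
  C: 738 − 1(155.7) = 582.3
  D: 1790 − 2(155.7) = 1479
  B: 0 + 1(155.7) = 155.7
  E: 0 + 1(155.7) = 155.7
  A: 495 (inert)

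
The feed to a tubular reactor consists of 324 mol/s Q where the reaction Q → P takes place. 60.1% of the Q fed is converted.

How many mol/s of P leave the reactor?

Q reacted = 0.601 × 324 = 194.7 mol/s; ν_Q = −1, so ξ = 194.7/1 = 194.7 mol/s.
Outlet amounts (n = n₀ + ν ξ):
  Q: 324 − 1(194.7) = 129.3
  P: 0 + 1(194.7) = 194.7

195 mol/s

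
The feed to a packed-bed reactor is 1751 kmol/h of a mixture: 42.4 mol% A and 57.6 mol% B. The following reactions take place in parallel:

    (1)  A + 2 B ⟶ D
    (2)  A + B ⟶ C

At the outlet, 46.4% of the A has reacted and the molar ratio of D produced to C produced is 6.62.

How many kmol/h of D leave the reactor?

Conversion of A: A consumed = 0.464 × 742.4 = 344.5 kmol/h = 1ξ₁ + 1ξ₂.
Selectivity: 1ξ₁ / (1ξ₂) = 6.62 → ξ₁ = 6.62 ξ₂.
Substitute: (1·6.62 + 1) ξ₂ = 344.5 → ξ₂ = 45.21 kmol/h, ξ₁ = 299.3 kmol/h.
Outlet amounts (n = n₀ + Σ ν·ξ):
  A: 742.4 − 1(299.3) − 1(45.21) = 397.9
  B: 1009 − 2(299.3) − 1(45.21) = 364.8
  D: 0 + 1(299.3) = 299.3
  C: 0 + 1(45.21) = 45.21

299 kmol/h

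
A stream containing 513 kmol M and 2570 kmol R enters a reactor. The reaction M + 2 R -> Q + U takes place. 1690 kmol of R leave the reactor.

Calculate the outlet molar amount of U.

For R: n = n₀ − 2ξ → 1690 = 2570 − 2ξ, giving ξ = 440 kmol.
Outlet amounts (n = n₀ + ν ξ):
  M: 513 − 1(440) = 73
  R: 2570 − 2(440) = 1690
  Q: 0 + 1(440) = 440
  U: 0 + 1(440) = 440

440 kmol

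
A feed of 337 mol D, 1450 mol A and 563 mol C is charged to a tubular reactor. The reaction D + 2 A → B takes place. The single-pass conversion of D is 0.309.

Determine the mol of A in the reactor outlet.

D reacted = 0.309 × 337 = 104.1 mol; ν_D = −1, so ξ = 104.1/1 = 104.1 mol.
Outlet amounts (n = n₀ + ν ξ):
  D: 337 − 1(104.1) = 232.9
  A: 1450 − 2(104.1) = 1242
  B: 0 + 1(104.1) = 104.1
  C: 563 (inert)

1240 mol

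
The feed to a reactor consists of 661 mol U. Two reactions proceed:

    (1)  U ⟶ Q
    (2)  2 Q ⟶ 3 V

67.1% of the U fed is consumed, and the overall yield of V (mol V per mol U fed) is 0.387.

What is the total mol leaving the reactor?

Conversion of U: U consumed = 1ξ₁ = 0.671 × 661 → ξ₁ = 443.5 mol.
Yield of V: 3ξ₂ / 661 = 0.387 → ξ₂ = 85.27 mol.
Outlet amounts (n = n₀ + Σ ν·ξ):
  U: 661 − 1(443.5) = 217.5
  Q: 0 + 1(443.5) − 2(85.27) = 273
  V: 0 + 3(85.27) = 255.8
Total out = 217.5 + 273 + 255.8 = 746.3 mol.

746 mol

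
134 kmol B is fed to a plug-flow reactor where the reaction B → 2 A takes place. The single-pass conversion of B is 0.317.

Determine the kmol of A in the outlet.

B reacted = 0.317 × 134 = 42.48 kmol; ν_B = −1, so ξ = 42.48/1 = 42.48 kmol.
Outlet amounts (n = n₀ + ν ξ):
  B: 134 − 1(42.48) = 91.52
  A: 0 + 2(42.48) = 84.96

85 kmol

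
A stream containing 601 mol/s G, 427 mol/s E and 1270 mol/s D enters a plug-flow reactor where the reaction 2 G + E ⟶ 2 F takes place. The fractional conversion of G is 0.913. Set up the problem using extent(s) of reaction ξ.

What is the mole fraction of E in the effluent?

0.0754

G reacted = 0.913 × 601 = 548.7 mol/s; ν_G = −2, so ξ = 548.7/2 = 274.4 mol/s.
Outlet amounts (n = n₀ + ν ξ):
  G: 601 − 2(274.4) = 52.29
  E: 427 − 1(274.4) = 152.6
  F: 0 + 2(274.4) = 548.7
  D: 1270 (inert)
Total out = 2024 mol/s; y_E = 152.6 / 2024 = 0.07543.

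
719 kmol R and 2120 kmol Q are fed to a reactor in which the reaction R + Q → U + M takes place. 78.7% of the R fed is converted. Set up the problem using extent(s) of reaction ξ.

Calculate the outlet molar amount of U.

566 kmol

R reacted = 0.787 × 719 = 565.9 kmol; ν_R = −1, so ξ = 565.9/1 = 565.9 kmol.
Outlet amounts (n = n₀ + ν ξ):
  R: 719 − 1(565.9) = 153.1
  Q: 2120 − 1(565.9) = 1554
  U: 0 + 1(565.9) = 565.9
  M: 0 + 1(565.9) = 565.9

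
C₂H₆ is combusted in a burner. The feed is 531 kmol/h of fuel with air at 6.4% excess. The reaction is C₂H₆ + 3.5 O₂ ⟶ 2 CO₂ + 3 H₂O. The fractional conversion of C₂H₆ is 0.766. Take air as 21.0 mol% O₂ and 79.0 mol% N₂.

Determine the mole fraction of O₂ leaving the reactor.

Stoichiometric O₂ = 3.5 × 531 = 1858 kmol/h; O₂ fed = 1858 × 1.064 = 1977 kmol/h.
N₂ fed = 1977 × 79/21 = 7439 kmol/h.
Fuel reacted = 0.766 × 531 → ξ = 406.7 kmol/h.
Outlet (n = n₀ + ν ξ):
  C₂H₆: 531 − 1(406.7) = 124.3
  O₂: 1977 − 3.5(406.7) = 553.8
  N₂: 7439 (inert)
  CO₂: 0 + 2(406.7) = 813.5
  H₂O: 0 + 3(406.7) = 1220
Total out = 10150 kmol/h; y_O₂ = 553.8 / 10150 = 0.05456.

0.0546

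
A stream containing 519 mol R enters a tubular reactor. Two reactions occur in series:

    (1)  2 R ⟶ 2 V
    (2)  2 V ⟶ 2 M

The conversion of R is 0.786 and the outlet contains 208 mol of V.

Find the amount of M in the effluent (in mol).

Conversion of R: R consumed = 2ξ₁ = 0.786 × 519 → ξ₁ = 204 mol.
V balance: n_V = 0 + 2ξ₁ − 2ξ₂ = 208 → ξ₂ = (2·204 − 208)/2 = 99.97 mol.
Outlet amounts (n = n₀ + Σ ν·ξ):
  R: 519 − 2(204) = 111.1
  V: 0 + 2(204) − 2(99.97) = 208
  M: 0 + 2(99.97) = 199.9

200 mol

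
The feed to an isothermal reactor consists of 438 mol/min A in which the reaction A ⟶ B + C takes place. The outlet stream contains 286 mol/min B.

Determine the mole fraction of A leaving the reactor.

For B: n = n₀ + 1ξ → 286 = 0 + 1ξ, giving ξ = 286 mol/min.
Outlet amounts (n = n₀ + ν ξ):
  A: 438 − 1(286) = 152
  B: 0 + 1(286) = 286
  C: 0 + 1(286) = 286
Total out = 724 mol/min; y_A = 152 / 724 = 0.2099.

0.21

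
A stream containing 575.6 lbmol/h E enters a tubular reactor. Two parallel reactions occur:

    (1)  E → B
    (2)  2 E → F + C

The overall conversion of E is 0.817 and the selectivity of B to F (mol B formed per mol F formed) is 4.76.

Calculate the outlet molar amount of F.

69.6 lbmol/h

Conversion of E: E consumed = 0.817 × 575.6 = 470.3 lbmol/h = 1ξ₁ + 2ξ₂.
Selectivity: 1ξ₁ / (1ξ₂) = 4.76 → ξ₁ = 4.76 ξ₂.
Substitute: (1·4.76 + 2) ξ₂ = 470.3 → ξ₂ = 69.57 lbmol/h, ξ₁ = 331.1 lbmol/h.
Outlet amounts (n = n₀ + Σ ν·ξ):
  E: 575.6 − 1(331.1) − 2(69.57) = 105.3
  B: 0 + 1(331.1) = 331.1
  F: 0 + 1(69.57) = 69.57
  C: 0 + 1(69.57) = 69.57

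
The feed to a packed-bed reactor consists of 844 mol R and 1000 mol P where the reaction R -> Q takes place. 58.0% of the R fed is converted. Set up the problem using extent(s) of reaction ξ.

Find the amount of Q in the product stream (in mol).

R reacted = 0.58 × 844 = 489.5 mol; ν_R = −1, so ξ = 489.5/1 = 489.5 mol.
Outlet amounts (n = n₀ + ν ξ):
  R: 844 − 1(489.5) = 354.5
  Q: 0 + 1(489.5) = 489.5
  P: 1000 (inert)

490 mol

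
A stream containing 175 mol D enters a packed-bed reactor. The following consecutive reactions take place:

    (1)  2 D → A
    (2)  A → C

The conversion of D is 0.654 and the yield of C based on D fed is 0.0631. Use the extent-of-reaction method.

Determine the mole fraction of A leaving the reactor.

Conversion of D: D consumed = 2ξ₁ = 0.654 × 175 → ξ₁ = 57.23 mol.
Yield of C: 1ξ₂ / 175 = 0.0631 → ξ₂ = 11.04 mol.
Outlet amounts (n = n₀ + Σ ν·ξ):
  D: 175 − 2(57.23) = 60.55
  A: 0 + 1(57.23) − 1(11.04) = 46.18
  C: 0 + 1(11.04) = 11.04
Total out = 117.8 mol; y_A = 46.18 / 117.8 = 0.3921.

0.392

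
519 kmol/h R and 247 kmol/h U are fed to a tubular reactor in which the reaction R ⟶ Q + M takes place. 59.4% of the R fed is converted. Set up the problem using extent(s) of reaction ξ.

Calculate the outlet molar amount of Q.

308 kmol/h

R reacted = 0.594 × 519 = 308.3 kmol/h; ν_R = −1, so ξ = 308.3/1 = 308.3 kmol/h.
Outlet amounts (n = n₀ + ν ξ):
  R: 519 − 1(308.3) = 210.7
  Q: 0 + 1(308.3) = 308.3
  M: 0 + 1(308.3) = 308.3
  U: 247 (inert)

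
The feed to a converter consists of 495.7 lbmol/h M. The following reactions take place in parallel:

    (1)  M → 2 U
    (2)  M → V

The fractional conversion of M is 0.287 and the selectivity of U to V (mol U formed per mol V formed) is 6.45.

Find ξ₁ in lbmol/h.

ξ₁ = 109 lbmol/h

Conversion of M: M consumed = 0.287 × 495.7 = 142.3 lbmol/h = 1ξ₁ + 1ξ₂.
Selectivity: 2ξ₁ / (1ξ₂) = 6.45 → ξ₁ = 3.225 ξ₂.
Substitute: (1·3.225 + 1) ξ₂ = 142.3 → ξ₂ = 33.67 lbmol/h, ξ₁ = 108.6 lbmol/h.
Outlet amounts (n = n₀ + Σ ν·ξ):
  M: 495.7 − 1(108.6) − 1(33.67) = 353.4
  U: 0 + 2(108.6) = 217.2
  V: 0 + 1(33.67) = 33.67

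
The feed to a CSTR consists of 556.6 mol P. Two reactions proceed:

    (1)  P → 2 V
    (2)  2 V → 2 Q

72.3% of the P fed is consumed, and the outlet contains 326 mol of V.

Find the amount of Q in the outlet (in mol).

479 mol

Conversion of P: P consumed = 1ξ₁ = 0.723 × 556.6 → ξ₁ = 402.4 mol.
V balance: n_V = 0 + 2ξ₁ − 2ξ₂ = 326 → ξ₂ = (2·402.4 − 326)/2 = 239.4 mol.
Outlet amounts (n = n₀ + Σ ν·ξ):
  P: 556.6 − 1(402.4) = 154.2
  V: 0 + 2(402.4) − 2(239.4) = 326
  Q: 0 + 2(239.4) = 478.8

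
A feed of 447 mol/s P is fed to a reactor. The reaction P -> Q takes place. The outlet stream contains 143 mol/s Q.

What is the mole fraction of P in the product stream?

For Q: n = n₀ + 1ξ → 143 = 0 + 1ξ, giving ξ = 143 mol/s.
Outlet amounts (n = n₀ + ν ξ):
  P: 447 − 1(143) = 304
  Q: 0 + 1(143) = 143
Total out = 447 mol/s; y_P = 304 / 447 = 0.6801.

0.68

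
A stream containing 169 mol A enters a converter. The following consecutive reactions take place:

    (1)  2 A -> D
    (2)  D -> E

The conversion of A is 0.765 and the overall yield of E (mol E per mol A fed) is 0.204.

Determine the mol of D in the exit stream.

Conversion of A: A consumed = 2ξ₁ = 0.765 × 169 → ξ₁ = 64.64 mol.
Yield of E: 1ξ₂ / 169 = 0.204 → ξ₂ = 34.48 mol.
Outlet amounts (n = n₀ + Σ ν·ξ):
  A: 169 − 2(64.64) = 39.72
  D: 0 + 1(64.64) − 1(34.48) = 30.17
  E: 0 + 1(34.48) = 34.48

30.2 mol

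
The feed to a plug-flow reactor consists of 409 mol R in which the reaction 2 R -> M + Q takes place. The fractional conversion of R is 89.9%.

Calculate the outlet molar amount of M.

184 mol

R reacted = 0.899 × 409 = 367.7 mol; ν_R = −2, so ξ = 367.7/2 = 183.8 mol.
Outlet amounts (n = n₀ + ν ξ):
  R: 409 − 2(183.8) = 41.31
  M: 0 + 1(183.8) = 183.8
  Q: 0 + 1(183.8) = 183.8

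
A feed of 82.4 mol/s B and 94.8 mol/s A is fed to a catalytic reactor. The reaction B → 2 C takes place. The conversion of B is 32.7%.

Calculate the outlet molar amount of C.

B reacted = 0.327 × 82.4 = 26.94 mol/s; ν_B = −1, so ξ = 26.94/1 = 26.94 mol/s.
Outlet amounts (n = n₀ + ν ξ):
  B: 82.4 − 1(26.94) = 55.46
  C: 0 + 2(26.94) = 53.89
  A: 94.8 (inert)

53.9 mol/s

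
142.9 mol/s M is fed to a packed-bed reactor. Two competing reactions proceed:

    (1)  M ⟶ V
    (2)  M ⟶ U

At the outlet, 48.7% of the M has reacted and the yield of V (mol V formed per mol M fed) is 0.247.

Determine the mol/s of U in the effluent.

34.3 mol/s

Yield of V: 1ξ₁ / 142.9 = 0.247 → ξ₁ = 35.3 mol/s.
Conversion of M: 1ξ₁ + 1ξ₂ = 0.487 × 142.9 = 69.59 → ξ₂ = 34.3 mol/s.
Outlet amounts (n = n₀ + Σ ν·ξ):
  M: 142.9 − 1(35.3) − 1(34.3) = 73.31
  V: 0 + 1(35.3) = 35.3
  U: 0 + 1(34.3) = 34.3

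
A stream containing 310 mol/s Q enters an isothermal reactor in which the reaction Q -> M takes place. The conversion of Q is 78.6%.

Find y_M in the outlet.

0.786

Q reacted = 0.786 × 310 = 243.7 mol/s; ν_Q = −1, so ξ = 243.7/1 = 243.7 mol/s.
Outlet amounts (n = n₀ + ν ξ):
  Q: 310 − 1(243.7) = 66.34
  M: 0 + 1(243.7) = 243.7
Total out = 310 mol/s; y_M = 243.7 / 310 = 0.786.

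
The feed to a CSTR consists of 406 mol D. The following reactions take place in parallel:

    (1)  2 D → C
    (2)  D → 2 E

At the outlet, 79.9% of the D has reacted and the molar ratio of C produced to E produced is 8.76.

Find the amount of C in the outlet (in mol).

Conversion of D: D consumed = 0.799 × 406 = 324.4 mol = 2ξ₁ + 1ξ₂.
Selectivity: 1ξ₁ / (2ξ₂) = 8.76 → ξ₁ = 17.52 ξ₂.
Substitute: (2·17.52 + 1) ξ₂ = 324.4 → ξ₂ = 9.001 mol, ξ₁ = 157.7 mol.
Outlet amounts (n = n₀ + Σ ν·ξ):
  D: 406 − 2(157.7) − 1(9.001) = 81.61
  C: 0 + 1(157.7) = 157.7
  E: 0 + 2(9.001) = 18

158 mol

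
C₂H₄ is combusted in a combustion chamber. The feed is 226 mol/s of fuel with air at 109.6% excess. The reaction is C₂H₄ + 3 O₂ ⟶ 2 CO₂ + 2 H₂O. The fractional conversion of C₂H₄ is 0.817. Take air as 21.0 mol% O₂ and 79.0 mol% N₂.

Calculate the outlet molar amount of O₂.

867 mol/s

Stoichiometric O₂ = 3 × 226 = 678 mol/s; O₂ fed = 678 × 2.096 = 1421 mol/s.
N₂ fed = 1421 × 79/21 = 5346 mol/s.
Fuel reacted = 0.817 × 226 → ξ = 184.6 mol/s.
Outlet (n = n₀ + ν ξ):
  C₂H₄: 226 − 1(184.6) = 41.36
  O₂: 1421 − 3(184.6) = 867.2
  N₂: 5346 (inert)
  CO₂: 0 + 2(184.6) = 369.3
  H₂O: 0 + 2(184.6) = 369.3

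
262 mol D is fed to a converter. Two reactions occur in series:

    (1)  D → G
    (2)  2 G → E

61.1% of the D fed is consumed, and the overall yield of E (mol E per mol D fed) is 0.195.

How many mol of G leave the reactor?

Conversion of D: D consumed = 1ξ₁ = 0.611 × 262 → ξ₁ = 160.1 mol.
Yield of E: 1ξ₂ / 262 = 0.195 → ξ₂ = 51.09 mol.
Outlet amounts (n = n₀ + Σ ν·ξ):
  D: 262 − 1(160.1) = 101.9
  G: 0 + 1(160.1) − 2(51.09) = 57.9
  E: 0 + 1(51.09) = 51.09

57.9 mol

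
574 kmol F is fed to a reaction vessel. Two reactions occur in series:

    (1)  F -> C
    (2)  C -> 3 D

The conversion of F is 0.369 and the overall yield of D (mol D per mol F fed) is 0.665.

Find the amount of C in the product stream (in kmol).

84.6 kmol

Conversion of F: F consumed = 1ξ₁ = 0.369 × 574 → ξ₁ = 211.8 kmol.
Yield of D: 3ξ₂ / 574 = 0.665 → ξ₂ = 127.2 kmol.
Outlet amounts (n = n₀ + Σ ν·ξ):
  F: 574 − 1(211.8) = 362.2
  C: 0 + 1(211.8) − 1(127.2) = 84.57
  D: 0 + 3(127.2) = 381.7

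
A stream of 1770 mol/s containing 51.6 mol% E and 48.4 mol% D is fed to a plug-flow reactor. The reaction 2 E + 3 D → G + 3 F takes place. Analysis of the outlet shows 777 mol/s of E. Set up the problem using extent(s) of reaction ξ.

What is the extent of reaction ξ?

For E: n = n₀ − 2ξ → 777 = 913.3 − 2ξ, giving ξ = 68.16 mol/s.
Outlet amounts (n = n₀ + ν ξ):
  E: 913.3 − 2(68.16) = 777
  D: 856.7 − 3(68.16) = 652.2
  G: 0 + 1(68.16) = 68.16
  F: 0 + 3(68.16) = 204.5

ξ = 68.2 mol/s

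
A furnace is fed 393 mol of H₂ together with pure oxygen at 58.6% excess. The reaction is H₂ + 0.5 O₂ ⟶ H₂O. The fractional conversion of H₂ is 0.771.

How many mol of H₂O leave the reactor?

Stoichiometric O₂ = 0.5 × 393 = 196.5 mol; O₂ fed = 196.5 × 1.586 = 311.6 mol.
Fuel reacted = 0.771 × 393 → ξ = 303 mol.
Outlet (n = n₀ + ν ξ):
  H₂: 393 − 1(303) = 90
  O₂: 311.6 − 0.5(303) = 160.1
  H₂O: 0 + 1(303) = 303

303 mol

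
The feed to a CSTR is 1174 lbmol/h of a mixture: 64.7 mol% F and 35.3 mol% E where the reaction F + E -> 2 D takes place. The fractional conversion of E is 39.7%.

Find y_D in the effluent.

E reacted = 0.397 × 414.4 = 164.5 lbmol/h; ν_E = −1, so ξ = 164.5/1 = 164.5 lbmol/h.
Outlet amounts (n = n₀ + ν ξ):
  F: 759.6 − 1(164.5) = 595.1
  E: 414.4 − 1(164.5) = 249.9
  D: 0 + 2(164.5) = 329.1
Total out = 1174 lbmol/h; y_D = 329.1 / 1174 = 0.2803.

0.28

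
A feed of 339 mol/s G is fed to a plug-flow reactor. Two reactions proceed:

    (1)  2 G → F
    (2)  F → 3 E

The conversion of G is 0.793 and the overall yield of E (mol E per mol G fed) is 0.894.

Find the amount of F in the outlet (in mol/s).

33.4 mol/s

Conversion of G: G consumed = 2ξ₁ = 0.793 × 339 → ξ₁ = 134.4 mol/s.
Yield of E: 3ξ₂ / 339 = 0.894 → ξ₂ = 101 mol/s.
Outlet amounts (n = n₀ + Σ ν·ξ):
  G: 339 − 2(134.4) = 70.17
  F: 0 + 1(134.4) − 1(101) = 33.39
  E: 0 + 3(101) = 303.1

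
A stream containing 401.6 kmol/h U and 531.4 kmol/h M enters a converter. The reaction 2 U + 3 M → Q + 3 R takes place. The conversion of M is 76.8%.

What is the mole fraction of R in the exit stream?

M reacted = 0.768 × 531.4 = 408.1 kmol/h; ν_M = −3, so ξ = 408.1/3 = 136 kmol/h.
Outlet amounts (n = n₀ + ν ξ):
  U: 401.6 − 2(136) = 129.5
  M: 531.4 − 3(136) = 123.3
  Q: 0 + 1(136) = 136
  R: 0 + 3(136) = 408.1
Total out = 797 kmol/h; y_R = 408.1 / 797 = 0.5121.

0.512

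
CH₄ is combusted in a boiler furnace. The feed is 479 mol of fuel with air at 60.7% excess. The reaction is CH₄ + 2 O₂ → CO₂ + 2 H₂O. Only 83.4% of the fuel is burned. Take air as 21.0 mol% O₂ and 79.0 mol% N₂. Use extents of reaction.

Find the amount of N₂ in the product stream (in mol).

5790 mol

Stoichiometric O₂ = 2 × 479 = 958 mol; O₂ fed = 958 × 1.607 = 1540 mol.
N₂ fed = 1540 × 79/21 = 5791 mol.
Fuel reacted = 0.834 × 479 → ξ = 399.5 mol.
Outlet (n = n₀ + ν ξ):
  CH₄: 479 − 1(399.5) = 79.51
  O₂: 1540 − 2(399.5) = 740.5
  N₂: 5791 (inert)
  CO₂: 0 + 1(399.5) = 399.5
  H₂O: 0 + 2(399.5) = 799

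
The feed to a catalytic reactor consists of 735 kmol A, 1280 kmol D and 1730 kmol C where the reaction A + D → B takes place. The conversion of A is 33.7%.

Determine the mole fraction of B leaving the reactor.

0.0708

A reacted = 0.337 × 735 = 247.7 kmol; ν_A = −1, so ξ = 247.7/1 = 247.7 kmol.
Outlet amounts (n = n₀ + ν ξ):
  A: 735 − 1(247.7) = 487.3
  D: 1280 − 1(247.7) = 1032
  B: 0 + 1(247.7) = 247.7
  C: 1730 (inert)
Total out = 3497 kmol; y_B = 247.7 / 3497 = 0.07082.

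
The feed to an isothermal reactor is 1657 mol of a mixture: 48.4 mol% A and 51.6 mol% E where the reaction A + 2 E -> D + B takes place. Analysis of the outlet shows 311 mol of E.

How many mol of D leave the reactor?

272 mol

For E: n = n₀ − 2ξ → 311 = 855 − 2ξ, giving ξ = 272 mol.
Outlet amounts (n = n₀ + ν ξ):
  A: 802 − 1(272) = 530
  E: 855 − 2(272) = 311
  D: 0 + 1(272) = 272
  B: 0 + 1(272) = 272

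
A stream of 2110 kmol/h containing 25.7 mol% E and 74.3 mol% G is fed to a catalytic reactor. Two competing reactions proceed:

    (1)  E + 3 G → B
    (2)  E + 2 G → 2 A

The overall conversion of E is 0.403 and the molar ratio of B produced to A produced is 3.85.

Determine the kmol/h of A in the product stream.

Conversion of E: E consumed = 0.403 × 542.3 = 218.5 kmol/h = 1ξ₁ + 1ξ₂.
Selectivity: 1ξ₁ / (2ξ₂) = 3.85 → ξ₁ = 7.7 ξ₂.
Substitute: (1·7.7 + 1) ξ₂ = 218.5 → ξ₂ = 25.12 kmol/h, ξ₁ = 193.4 kmol/h.
Outlet amounts (n = n₀ + Σ ν·ξ):
  E: 542.3 − 1(193.4) − 1(25.12) = 323.7
  G: 1568 − 3(193.4) − 2(25.12) = 937.2
  B: 0 + 1(193.4) = 193.4
  A: 0 + 2(25.12) = 50.24

50.2 kmol/h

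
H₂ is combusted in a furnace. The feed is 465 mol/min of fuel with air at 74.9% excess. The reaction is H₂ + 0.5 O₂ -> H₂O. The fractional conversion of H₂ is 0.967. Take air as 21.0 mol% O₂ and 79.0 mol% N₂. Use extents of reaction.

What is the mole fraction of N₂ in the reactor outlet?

Stoichiometric O₂ = 0.5 × 465 = 232.5 mol/min; O₂ fed = 232.5 × 1.749 = 406.6 mol/min.
N₂ fed = 406.6 × 79/21 = 1530 mol/min.
Fuel reacted = 0.967 × 465 → ξ = 449.7 mol/min.
Outlet (n = n₀ + ν ξ):
  H₂: 465 − 1(449.7) = 15.35
  O₂: 406.6 − 0.5(449.7) = 181.8
  N₂: 1530 (inert)
  H₂O: 0 + 1(449.7) = 449.7
Total out = 2177 mol/min; y_N₂ = 1530 / 2177 = 0.7028.

0.703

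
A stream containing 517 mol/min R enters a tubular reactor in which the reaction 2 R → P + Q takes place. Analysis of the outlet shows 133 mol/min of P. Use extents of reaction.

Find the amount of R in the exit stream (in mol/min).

For P: n = n₀ + 1ξ → 133 = 0 + 1ξ, giving ξ = 133 mol/min.
Outlet amounts (n = n₀ + ν ξ):
  R: 517 − 2(133) = 251
  P: 0 + 1(133) = 133
  Q: 0 + 1(133) = 133

251 mol/min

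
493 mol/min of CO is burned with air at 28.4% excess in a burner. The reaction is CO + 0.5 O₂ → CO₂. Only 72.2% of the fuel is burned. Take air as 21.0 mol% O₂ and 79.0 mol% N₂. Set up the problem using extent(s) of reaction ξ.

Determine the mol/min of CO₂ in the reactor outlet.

356 mol/min

Stoichiometric O₂ = 0.5 × 493 = 246.5 mol/min; O₂ fed = 246.5 × 1.284 = 316.5 mol/min.
N₂ fed = 316.5 × 79/21 = 1191 mol/min.
Fuel reacted = 0.722 × 493 → ξ = 355.9 mol/min.
Outlet (n = n₀ + ν ξ):
  CO: 493 − 1(355.9) = 137.1
  O₂: 316.5 − 0.5(355.9) = 138.5
  N₂: 1191 (inert)
  CO₂: 0 + 1(355.9) = 355.9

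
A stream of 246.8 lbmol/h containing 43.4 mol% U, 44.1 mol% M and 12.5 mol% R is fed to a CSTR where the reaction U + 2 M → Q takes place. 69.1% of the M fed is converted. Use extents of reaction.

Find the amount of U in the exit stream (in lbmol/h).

69.5 lbmol/h

M reacted = 0.691 × 108.8 = 75.21 lbmol/h; ν_M = −2, so ξ = 75.21/2 = 37.6 lbmol/h.
Outlet amounts (n = n₀ + ν ξ):
  U: 107.1 − 1(37.6) = 69.51
  M: 108.8 − 2(37.6) = 33.63
  Q: 0 + 1(37.6) = 37.6
  R: 30.85 (inert)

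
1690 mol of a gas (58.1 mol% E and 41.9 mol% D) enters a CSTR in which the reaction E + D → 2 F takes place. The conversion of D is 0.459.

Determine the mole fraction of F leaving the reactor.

D reacted = 0.459 × 708.1 = 325 mol; ν_D = −1, so ξ = 325/1 = 325 mol.
Outlet amounts (n = n₀ + ν ξ):
  E: 981.9 − 1(325) = 656.9
  D: 708.1 − 1(325) = 383.1
  F: 0 + 2(325) = 650
Total out = 1690 mol; y_F = 650 / 1690 = 0.3846.

0.385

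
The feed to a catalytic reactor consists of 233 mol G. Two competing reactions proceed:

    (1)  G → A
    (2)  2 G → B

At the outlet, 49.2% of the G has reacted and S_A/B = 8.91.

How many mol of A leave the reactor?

93.6 mol

Conversion of G: G consumed = 0.492 × 233 = 114.6 mol = 1ξ₁ + 2ξ₂.
Selectivity: 1ξ₁ / (1ξ₂) = 8.91 → ξ₁ = 8.91 ξ₂.
Substitute: (1·8.91 + 2) ξ₂ = 114.6 → ξ₂ = 10.51 mol, ξ₁ = 93.62 mol.
Outlet amounts (n = n₀ + Σ ν·ξ):
  G: 233 − 1(93.62) − 2(10.51) = 118.4
  A: 0 + 1(93.62) = 93.62
  B: 0 + 1(10.51) = 10.51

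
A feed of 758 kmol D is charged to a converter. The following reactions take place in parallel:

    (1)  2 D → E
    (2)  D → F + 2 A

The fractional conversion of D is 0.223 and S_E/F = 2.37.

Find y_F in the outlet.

Conversion of D: D consumed = 0.223 × 758 = 169 kmol = 2ξ₁ + 1ξ₂.
Selectivity: 1ξ₁ / (1ξ₂) = 2.37 → ξ₁ = 2.37 ξ₂.
Substitute: (2·2.37 + 1) ξ₂ = 169 → ξ₂ = 29.45 kmol, ξ₁ = 69.79 kmol.
Outlet amounts (n = n₀ + Σ ν·ξ):
  D: 758 − 2(69.79) − 1(29.45) = 589
  E: 0 + 1(69.79) = 69.79
  F: 0 + 1(29.45) = 29.45
  A: 0 + 2(29.45) = 58.9
Total out = 747.1 kmol; y_F = 29.45 / 747.1 = 0.03942.

0.0394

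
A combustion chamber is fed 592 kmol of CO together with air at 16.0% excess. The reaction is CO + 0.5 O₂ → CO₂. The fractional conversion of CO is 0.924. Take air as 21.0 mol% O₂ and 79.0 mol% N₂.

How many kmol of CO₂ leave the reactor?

Stoichiometric O₂ = 0.5 × 592 = 296 kmol; O₂ fed = 296 × 1.160 = 343.4 kmol.
N₂ fed = 343.4 × 79/21 = 1292 kmol.
Fuel reacted = 0.924 × 592 → ξ = 547 kmol.
Outlet (n = n₀ + ν ξ):
  CO: 592 − 1(547) = 44.99
  O₂: 343.4 − 0.5(547) = 69.86
  N₂: 1292 (inert)
  CO₂: 0 + 1(547) = 547

547 kmol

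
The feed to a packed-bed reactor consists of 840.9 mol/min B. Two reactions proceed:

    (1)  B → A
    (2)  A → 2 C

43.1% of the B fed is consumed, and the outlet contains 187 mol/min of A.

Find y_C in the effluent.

Conversion of B: B consumed = 1ξ₁ = 0.431 × 840.9 → ξ₁ = 362.4 mol/min.
A balance: n_A = 0 + 1ξ₁ − 1ξ₂ = 187 → ξ₂ = (1·362.4 − 187)/1 = 175.4 mol/min.
Outlet amounts (n = n₀ + Σ ν·ξ):
  B: 840.9 − 1(362.4) = 478.5
  A: 0 + 1(362.4) − 1(175.4) = 187
  C: 0 + 2(175.4) = 350.9
Total out = 1016 mol/min; y_C = 350.9 / 1016 = 0.3452.

0.345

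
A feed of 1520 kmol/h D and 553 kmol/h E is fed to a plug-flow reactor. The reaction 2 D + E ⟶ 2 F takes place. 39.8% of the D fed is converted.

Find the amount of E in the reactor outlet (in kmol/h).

D reacted = 0.398 × 1520 = 605 kmol/h; ν_D = −2, so ξ = 605/2 = 302.5 kmol/h.
Outlet amounts (n = n₀ + ν ξ):
  D: 1520 − 2(302.5) = 915
  E: 553 − 1(302.5) = 250.5
  F: 0 + 2(302.5) = 605

251 kmol/h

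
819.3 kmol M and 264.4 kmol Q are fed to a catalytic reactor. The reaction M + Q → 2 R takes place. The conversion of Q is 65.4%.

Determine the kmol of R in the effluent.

Q reacted = 0.654 × 264.4 = 172.9 kmol; ν_Q = −1, so ξ = 172.9/1 = 172.9 kmol.
Outlet amounts (n = n₀ + ν ξ):
  M: 819.3 − 1(172.9) = 646.4
  Q: 264.4 − 1(172.9) = 91.48
  R: 0 + 2(172.9) = 345.8

346 kmol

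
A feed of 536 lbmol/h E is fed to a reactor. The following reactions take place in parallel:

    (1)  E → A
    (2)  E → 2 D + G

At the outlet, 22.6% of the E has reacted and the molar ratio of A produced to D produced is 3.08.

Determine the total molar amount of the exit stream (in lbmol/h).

Conversion of E: E consumed = 0.226 × 536 = 121.1 lbmol/h = 1ξ₁ + 1ξ₂.
Selectivity: 1ξ₁ / (2ξ₂) = 3.08 → ξ₁ = 6.16 ξ₂.
Substitute: (1·6.16 + 1) ξ₂ = 121.1 → ξ₂ = 16.92 lbmol/h, ξ₁ = 104.2 lbmol/h.
Outlet amounts (n = n₀ + Σ ν·ξ):
  E: 536 − 1(104.2) − 1(16.92) = 414.9
  A: 0 + 1(104.2) = 104.2
  D: 0 + 2(16.92) = 33.84
  G: 0 + 1(16.92) = 16.92
Total out = 414.9 + 104.2 + 33.84 + 16.92 = 569.8 lbmol/h.

570 lbmol/h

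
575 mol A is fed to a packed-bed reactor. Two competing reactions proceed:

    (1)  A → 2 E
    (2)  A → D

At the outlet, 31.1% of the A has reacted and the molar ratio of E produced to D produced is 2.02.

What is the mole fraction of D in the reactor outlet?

Conversion of A: A consumed = 0.311 × 575 = 178.8 mol = 1ξ₁ + 1ξ₂.
Selectivity: 2ξ₁ / (1ξ₂) = 2.02 → ξ₁ = 1.01 ξ₂.
Substitute: (1·1.01 + 1) ξ₂ = 178.8 → ξ₂ = 88.97 mol, ξ₁ = 89.86 mol.
Outlet amounts (n = n₀ + Σ ν·ξ):
  A: 575 − 1(89.86) − 1(88.97) = 396.2
  E: 0 + 2(89.86) = 179.7
  D: 0 + 1(88.97) = 88.97
Total out = 664.9 mol; y_D = 88.97 / 664.9 = 0.1338.

0.134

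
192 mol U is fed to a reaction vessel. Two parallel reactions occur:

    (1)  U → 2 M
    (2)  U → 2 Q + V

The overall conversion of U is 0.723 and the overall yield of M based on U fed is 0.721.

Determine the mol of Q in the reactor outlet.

139 mol

Yield of M: 2ξ₁ / 192 = 0.721 → ξ₁ = 69.22 mol.
Conversion of U: 1ξ₁ + 1ξ₂ = 0.723 × 192 = 138.8 → ξ₂ = 69.6 mol.
Outlet amounts (n = n₀ + Σ ν·ξ):
  U: 192 − 1(69.22) − 1(69.6) = 53.18
  M: 0 + 2(69.22) = 138.4
  Q: 0 + 2(69.6) = 139.2
  V: 0 + 1(69.6) = 69.6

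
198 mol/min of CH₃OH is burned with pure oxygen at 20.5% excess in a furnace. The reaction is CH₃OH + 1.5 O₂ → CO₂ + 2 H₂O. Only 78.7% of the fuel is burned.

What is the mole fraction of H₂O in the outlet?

0.492

Stoichiometric O₂ = 1.5 × 198 = 297 mol/min; O₂ fed = 297 × 1.205 = 357.9 mol/min.
Fuel reacted = 0.787 × 198 → ξ = 155.8 mol/min.
Outlet (n = n₀ + ν ξ):
  CH₃OH: 198 − 1(155.8) = 42.17
  O₂: 357.9 − 1.5(155.8) = 124.1
  CO₂: 0 + 1(155.8) = 155.8
  H₂O: 0 + 2(155.8) = 311.7
Total out = 633.8 mol/min; y_H₂O = 311.7 / 633.8 = 0.4917.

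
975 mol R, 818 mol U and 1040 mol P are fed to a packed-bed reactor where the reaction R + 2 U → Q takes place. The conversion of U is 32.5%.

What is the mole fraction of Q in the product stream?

U reacted = 0.325 × 818 = 265.9 mol; ν_U = −2, so ξ = 265.9/2 = 132.9 mol.
Outlet amounts (n = n₀ + ν ξ):
  R: 975 − 1(132.9) = 842.1
  U: 818 − 2(132.9) = 552.1
  Q: 0 + 1(132.9) = 132.9
  P: 1040 (inert)
Total out = 2567 mol; y_Q = 132.9 / 2567 = 0.05178.

0.0518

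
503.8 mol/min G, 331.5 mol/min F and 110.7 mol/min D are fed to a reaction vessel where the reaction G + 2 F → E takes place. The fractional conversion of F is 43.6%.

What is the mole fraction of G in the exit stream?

F reacted = 0.436 × 331.5 = 144.5 mol/min; ν_F = −2, so ξ = 144.5/2 = 72.27 mol/min.
Outlet amounts (n = n₀ + ν ξ):
  G: 503.8 − 1(72.27) = 431.5
  F: 331.5 − 2(72.27) = 187
  E: 0 + 1(72.27) = 72.27
  D: 110.7 (inert)
Total out = 801.5 mol/min; y_G = 431.5 / 801.5 = 0.5384.

0.538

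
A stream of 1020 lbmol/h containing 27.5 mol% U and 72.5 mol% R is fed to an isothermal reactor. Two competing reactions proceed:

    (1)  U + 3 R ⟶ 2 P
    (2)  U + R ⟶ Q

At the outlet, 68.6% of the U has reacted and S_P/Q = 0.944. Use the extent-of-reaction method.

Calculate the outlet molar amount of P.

123 lbmol/h

Conversion of U: U consumed = 0.686 × 280.5 = 192.4 lbmol/h = 1ξ₁ + 1ξ₂.
Selectivity: 2ξ₁ / (1ξ₂) = 0.944 → ξ₁ = 0.472 ξ₂.
Substitute: (1·0.472 + 1) ξ₂ = 192.4 → ξ₂ = 130.7 lbmol/h, ξ₁ = 61.7 lbmol/h.
Outlet amounts (n = n₀ + Σ ν·ξ):
  U: 280.5 − 1(61.7) − 1(130.7) = 88.08
  R: 739.5 − 3(61.7) − 1(130.7) = 423.7
  P: 0 + 2(61.7) = 123.4
  Q: 0 + 1(130.7) = 130.7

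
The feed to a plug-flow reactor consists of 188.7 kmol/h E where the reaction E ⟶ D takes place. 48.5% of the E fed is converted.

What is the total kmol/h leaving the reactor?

E reacted = 0.485 × 188.7 = 91.52 kmol/h; ν_E = −1, so ξ = 91.52/1 = 91.52 kmol/h.
Outlet amounts (n = n₀ + ν ξ):
  E: 188.7 − 1(91.52) = 97.18
  D: 0 + 1(91.52) = 91.52
Total out = 97.18 + 91.52 = 188.7 kmol/h.

189 kmol/h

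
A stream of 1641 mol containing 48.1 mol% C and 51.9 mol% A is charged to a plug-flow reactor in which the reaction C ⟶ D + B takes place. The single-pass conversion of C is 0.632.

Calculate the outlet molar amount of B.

C reacted = 0.632 × 789.3 = 498.9 mol; ν_C = −1, so ξ = 498.9/1 = 498.9 mol.
Outlet amounts (n = n₀ + ν ξ):
  C: 789.3 − 1(498.9) = 290.5
  D: 0 + 1(498.9) = 498.9
  B: 0 + 1(498.9) = 498.9
  A: 851.7 (inert)

499 mol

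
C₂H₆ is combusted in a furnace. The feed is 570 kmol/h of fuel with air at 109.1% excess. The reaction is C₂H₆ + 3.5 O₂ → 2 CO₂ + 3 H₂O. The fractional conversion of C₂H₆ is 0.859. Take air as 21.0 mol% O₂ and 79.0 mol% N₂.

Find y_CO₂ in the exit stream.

Stoichiometric O₂ = 3.5 × 570 = 1995 kmol/h; O₂ fed = 1995 × 2.091 = 4172 kmol/h.
N₂ fed = 4172 × 79/21 = 15690 kmol/h.
Fuel reacted = 0.859 × 570 → ξ = 489.6 kmol/h.
Outlet (n = n₀ + ν ξ):
  C₂H₆: 570 − 1(489.6) = 80.37
  O₂: 4172 − 3.5(489.6) = 2458
  N₂: 15690 (inert)
  CO₂: 0 + 2(489.6) = 979.3
  H₂O: 0 + 3(489.6) = 1469
Total out = 20680 kmol/h; y_CO₂ = 979.3 / 20680 = 0.04735.

0.0474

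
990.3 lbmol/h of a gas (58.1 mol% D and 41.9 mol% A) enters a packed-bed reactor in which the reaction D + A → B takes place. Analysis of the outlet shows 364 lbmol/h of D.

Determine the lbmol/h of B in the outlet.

211 lbmol/h

For D: n = n₀ − 1ξ → 364 = 575.4 − 1ξ, giving ξ = 211.4 lbmol/h.
Outlet amounts (n = n₀ + ν ξ):
  D: 575.4 − 1(211.4) = 364
  A: 414.9 − 1(211.4) = 203.6
  B: 0 + 1(211.4) = 211.4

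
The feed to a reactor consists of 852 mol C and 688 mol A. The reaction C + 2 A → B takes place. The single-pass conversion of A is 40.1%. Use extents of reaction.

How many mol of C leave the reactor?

A reacted = 0.401 × 688 = 275.9 mol; ν_A = −2, so ξ = 275.9/2 = 137.9 mol.
Outlet amounts (n = n₀ + ν ξ):
  C: 852 − 1(137.9) = 714.1
  A: 688 − 2(137.9) = 412.1
  B: 0 + 1(137.9) = 137.9

714 mol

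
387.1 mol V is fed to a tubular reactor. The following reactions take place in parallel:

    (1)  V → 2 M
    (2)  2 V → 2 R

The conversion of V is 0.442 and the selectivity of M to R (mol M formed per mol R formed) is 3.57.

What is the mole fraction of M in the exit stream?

0.442

Conversion of V: V consumed = 0.442 × 387.1 = 171.1 mol = 1ξ₁ + 2ξ₂.
Selectivity: 2ξ₁ / (2ξ₂) = 3.57 → ξ₁ = 3.57 ξ₂.
Substitute: (1·3.57 + 2) ξ₂ = 171.1 → ξ₂ = 30.72 mol, ξ₁ = 109.7 mol.
Outlet amounts (n = n₀ + Σ ν·ξ):
  V: 387.1 − 1(109.7) − 2(30.72) = 216
  M: 0 + 2(109.7) = 219.3
  R: 0 + 2(30.72) = 61.44
Total out = 496.8 mol; y_M = 219.3 / 496.8 = 0.4415.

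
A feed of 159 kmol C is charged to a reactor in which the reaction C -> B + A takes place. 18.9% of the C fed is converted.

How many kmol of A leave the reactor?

30.1 kmol

C reacted = 0.189 × 159 = 30.05 kmol; ν_C = −1, so ξ = 30.05/1 = 30.05 kmol.
Outlet amounts (n = n₀ + ν ξ):
  C: 159 − 1(30.05) = 128.9
  B: 0 + 1(30.05) = 30.05
  A: 0 + 1(30.05) = 30.05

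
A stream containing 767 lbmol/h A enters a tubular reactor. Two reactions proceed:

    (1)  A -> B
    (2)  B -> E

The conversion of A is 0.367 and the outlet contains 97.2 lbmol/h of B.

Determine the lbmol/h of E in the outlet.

Conversion of A: A consumed = 1ξ₁ = 0.367 × 767 → ξ₁ = 281.5 lbmol/h.
B balance: n_B = 0 + 1ξ₁ − 1ξ₂ = 97.2 → ξ₂ = (1·281.5 − 97.2)/1 = 184.3 lbmol/h.
Outlet amounts (n = n₀ + Σ ν·ξ):
  A: 767 − 1(281.5) = 485.5
  B: 0 + 1(281.5) − 1(184.3) = 97.2
  E: 0 + 1(184.3) = 184.3

184 lbmol/h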